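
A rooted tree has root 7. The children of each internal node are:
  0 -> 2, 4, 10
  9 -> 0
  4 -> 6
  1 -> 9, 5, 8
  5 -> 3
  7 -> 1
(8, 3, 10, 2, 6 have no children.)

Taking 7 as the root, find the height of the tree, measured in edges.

5

6 sits deepest: 7 → 1 → 9 → 0 → 4 → 6 — 5 edges from the root.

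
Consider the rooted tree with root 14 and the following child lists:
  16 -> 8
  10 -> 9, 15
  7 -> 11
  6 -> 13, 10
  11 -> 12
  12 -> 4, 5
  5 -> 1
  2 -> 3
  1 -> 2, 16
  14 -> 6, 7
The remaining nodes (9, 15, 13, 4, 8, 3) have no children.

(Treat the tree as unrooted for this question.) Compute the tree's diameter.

10

Starting from 3, a farthest node is 15 at distance 10.
One longest path: 3 – 2 – 1 – 5 – 12 – 11 – 7 – 14 – 6 – 10 – 15.
So the diameter is 10.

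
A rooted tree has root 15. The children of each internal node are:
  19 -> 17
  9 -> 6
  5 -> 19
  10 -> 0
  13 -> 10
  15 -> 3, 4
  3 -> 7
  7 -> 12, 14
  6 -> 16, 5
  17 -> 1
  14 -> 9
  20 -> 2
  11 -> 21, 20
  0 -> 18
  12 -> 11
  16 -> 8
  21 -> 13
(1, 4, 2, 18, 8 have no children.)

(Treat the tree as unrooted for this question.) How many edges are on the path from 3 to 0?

3 - 7 - 12 - 11 - 21 - 13 - 10 - 0: 7 edges.

7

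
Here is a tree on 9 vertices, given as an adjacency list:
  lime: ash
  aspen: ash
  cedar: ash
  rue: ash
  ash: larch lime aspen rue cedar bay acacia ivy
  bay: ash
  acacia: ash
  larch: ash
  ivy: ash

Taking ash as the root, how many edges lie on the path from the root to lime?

Climbing from lime to the root: lime–ash. That's 1 steps.

1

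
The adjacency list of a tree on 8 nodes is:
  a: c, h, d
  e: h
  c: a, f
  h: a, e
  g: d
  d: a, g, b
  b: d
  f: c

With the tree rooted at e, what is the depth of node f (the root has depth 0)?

4

Path from e to f: e–h–a–c–f, which has 4 edges.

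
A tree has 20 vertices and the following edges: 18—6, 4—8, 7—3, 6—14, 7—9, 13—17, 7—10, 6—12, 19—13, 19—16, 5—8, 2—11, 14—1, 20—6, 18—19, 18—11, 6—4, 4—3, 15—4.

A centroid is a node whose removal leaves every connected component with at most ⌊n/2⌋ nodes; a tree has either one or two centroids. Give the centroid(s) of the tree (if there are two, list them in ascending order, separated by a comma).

Delete 6: the remaining components have sizes 8, 7, 2, 1, 1. Max 8 ≤ 10, so 6 is a centroid.
Every other node leaves some component of size > 10, so the centroid is unique.

6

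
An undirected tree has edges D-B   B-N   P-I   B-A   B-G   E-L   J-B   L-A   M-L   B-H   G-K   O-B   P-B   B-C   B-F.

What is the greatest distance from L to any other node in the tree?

4

Distances from L peak at 4, attained at I (K also at distance 4).
L – A – B – P – I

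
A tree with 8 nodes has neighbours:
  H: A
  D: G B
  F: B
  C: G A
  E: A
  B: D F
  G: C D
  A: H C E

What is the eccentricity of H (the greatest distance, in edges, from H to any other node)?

6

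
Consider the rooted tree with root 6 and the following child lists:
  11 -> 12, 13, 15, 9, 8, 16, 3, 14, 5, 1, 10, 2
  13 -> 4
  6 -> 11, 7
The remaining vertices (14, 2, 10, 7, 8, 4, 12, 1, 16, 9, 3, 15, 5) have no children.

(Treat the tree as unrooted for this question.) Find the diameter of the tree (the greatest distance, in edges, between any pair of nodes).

4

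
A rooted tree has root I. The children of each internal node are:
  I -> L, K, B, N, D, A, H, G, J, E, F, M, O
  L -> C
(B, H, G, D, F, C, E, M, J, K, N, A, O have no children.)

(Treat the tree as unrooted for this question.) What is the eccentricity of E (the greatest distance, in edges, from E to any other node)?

A farthest node from E is C.
The path E-I-L-C has 3 edges.

3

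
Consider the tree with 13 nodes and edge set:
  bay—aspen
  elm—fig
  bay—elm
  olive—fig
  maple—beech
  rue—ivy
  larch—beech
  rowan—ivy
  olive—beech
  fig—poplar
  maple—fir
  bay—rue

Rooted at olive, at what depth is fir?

3

Path from olive to fir: olive–beech–maple–fir, which has 3 edges.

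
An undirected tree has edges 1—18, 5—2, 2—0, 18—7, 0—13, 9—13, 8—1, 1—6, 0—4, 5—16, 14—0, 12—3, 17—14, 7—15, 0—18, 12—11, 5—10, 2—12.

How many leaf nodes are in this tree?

10

Exactly 10 nodes have a single neighbour: 3, 4, 6, 8, 9, 10, 11, 15, 16, 17.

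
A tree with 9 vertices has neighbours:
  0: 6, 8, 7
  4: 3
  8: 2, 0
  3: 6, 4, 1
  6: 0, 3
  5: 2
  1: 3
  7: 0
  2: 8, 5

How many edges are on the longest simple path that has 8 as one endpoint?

4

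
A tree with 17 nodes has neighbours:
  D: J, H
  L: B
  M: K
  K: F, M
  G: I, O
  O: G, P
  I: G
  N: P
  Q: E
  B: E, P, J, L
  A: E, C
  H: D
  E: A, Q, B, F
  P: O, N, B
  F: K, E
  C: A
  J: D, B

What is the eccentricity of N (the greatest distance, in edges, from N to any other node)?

6

The node farthest from N is M, via N-P-B-E-F-K-M — 6 edges.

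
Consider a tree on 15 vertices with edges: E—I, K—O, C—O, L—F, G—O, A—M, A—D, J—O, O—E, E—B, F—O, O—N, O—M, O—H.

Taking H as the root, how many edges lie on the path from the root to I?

3

H → O → E → I — 3 edges.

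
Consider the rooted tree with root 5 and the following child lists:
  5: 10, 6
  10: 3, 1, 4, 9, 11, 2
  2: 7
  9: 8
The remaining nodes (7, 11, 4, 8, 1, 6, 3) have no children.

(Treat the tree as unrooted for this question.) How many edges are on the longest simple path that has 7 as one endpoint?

4

The node farthest from 7 is 6 (8 also at distance 4), via 7-2-10-5-6 — 4 edges.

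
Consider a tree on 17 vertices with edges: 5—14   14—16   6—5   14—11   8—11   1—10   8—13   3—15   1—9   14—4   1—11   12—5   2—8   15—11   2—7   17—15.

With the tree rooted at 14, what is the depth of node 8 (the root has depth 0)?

2

Climbing from 8 to the root: 8–11–14. That's 2 steps.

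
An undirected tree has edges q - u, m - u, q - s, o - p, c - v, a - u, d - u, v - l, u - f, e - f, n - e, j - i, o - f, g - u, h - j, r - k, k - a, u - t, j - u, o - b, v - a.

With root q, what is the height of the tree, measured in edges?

4

The longest root-to-leaf path is q–u–a–v–c (4 edges).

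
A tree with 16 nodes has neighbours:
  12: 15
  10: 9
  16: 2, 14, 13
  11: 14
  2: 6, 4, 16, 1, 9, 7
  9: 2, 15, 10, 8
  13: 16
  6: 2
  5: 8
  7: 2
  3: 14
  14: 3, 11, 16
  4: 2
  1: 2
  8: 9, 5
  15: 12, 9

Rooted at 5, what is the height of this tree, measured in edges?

6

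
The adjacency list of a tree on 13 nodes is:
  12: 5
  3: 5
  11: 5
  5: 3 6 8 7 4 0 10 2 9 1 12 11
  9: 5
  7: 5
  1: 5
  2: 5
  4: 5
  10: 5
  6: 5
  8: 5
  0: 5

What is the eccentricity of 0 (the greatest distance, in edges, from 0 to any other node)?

Distances from 0 peak at 2, attained at 1 (2, 7, 11, 10, 4, 6, 8, 3, 9, 12 also at distance 2).
0-5-1

2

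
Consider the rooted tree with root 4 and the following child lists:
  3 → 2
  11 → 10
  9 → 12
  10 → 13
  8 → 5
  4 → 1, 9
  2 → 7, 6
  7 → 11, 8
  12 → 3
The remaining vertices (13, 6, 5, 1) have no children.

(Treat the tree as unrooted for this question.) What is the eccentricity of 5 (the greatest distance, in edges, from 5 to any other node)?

Distances from 5 peak at 8, attained at 1.
5 – 8 – 7 – 2 – 3 – 12 – 9 – 4 – 1

8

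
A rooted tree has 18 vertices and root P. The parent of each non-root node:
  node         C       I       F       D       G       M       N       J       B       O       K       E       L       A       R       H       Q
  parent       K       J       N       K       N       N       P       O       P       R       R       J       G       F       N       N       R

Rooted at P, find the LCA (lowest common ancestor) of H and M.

N

Path H→root: H N P; path M→root: M N P.
First common node: N.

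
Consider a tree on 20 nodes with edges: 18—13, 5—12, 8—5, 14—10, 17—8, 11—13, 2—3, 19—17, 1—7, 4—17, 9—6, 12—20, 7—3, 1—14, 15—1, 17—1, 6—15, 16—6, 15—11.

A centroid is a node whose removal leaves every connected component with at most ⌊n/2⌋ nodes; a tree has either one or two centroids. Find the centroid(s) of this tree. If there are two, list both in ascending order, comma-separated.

Removing 1 splits the tree into components of sizes 7, 7, 3, 2; the largest is 7 ≤ ⌊20/2⌋ = 10.
No neighbour of 1 does as well, so 1 is the unique centroid.

1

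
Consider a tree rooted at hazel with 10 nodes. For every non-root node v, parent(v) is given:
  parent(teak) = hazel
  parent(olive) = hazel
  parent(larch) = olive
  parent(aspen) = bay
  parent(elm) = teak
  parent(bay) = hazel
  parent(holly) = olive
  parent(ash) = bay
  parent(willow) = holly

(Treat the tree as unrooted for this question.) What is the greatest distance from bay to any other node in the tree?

4

Distances from bay peak at 4, attained at willow.
bay–hazel–olive–holly–willow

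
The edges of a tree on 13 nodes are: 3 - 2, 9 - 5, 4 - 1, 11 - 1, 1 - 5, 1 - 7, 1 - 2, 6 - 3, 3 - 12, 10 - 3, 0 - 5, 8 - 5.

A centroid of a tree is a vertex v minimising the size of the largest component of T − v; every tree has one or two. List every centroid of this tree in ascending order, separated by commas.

Delete 1: the remaining components have sizes 5, 4, 1, 1, 1. Max 5 ≤ 6, so 1 is a centroid.
Every other node leaves some component of size > 6, so the centroid is unique.

1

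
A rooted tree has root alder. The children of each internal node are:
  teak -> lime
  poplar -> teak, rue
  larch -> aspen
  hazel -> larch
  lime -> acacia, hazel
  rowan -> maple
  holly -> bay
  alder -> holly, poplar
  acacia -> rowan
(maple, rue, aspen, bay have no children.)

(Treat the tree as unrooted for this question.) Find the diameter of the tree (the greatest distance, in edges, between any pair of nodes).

8

A longest path is bay – holly – alder – poplar – teak – lime – hazel – larch – aspen, with 8 edges.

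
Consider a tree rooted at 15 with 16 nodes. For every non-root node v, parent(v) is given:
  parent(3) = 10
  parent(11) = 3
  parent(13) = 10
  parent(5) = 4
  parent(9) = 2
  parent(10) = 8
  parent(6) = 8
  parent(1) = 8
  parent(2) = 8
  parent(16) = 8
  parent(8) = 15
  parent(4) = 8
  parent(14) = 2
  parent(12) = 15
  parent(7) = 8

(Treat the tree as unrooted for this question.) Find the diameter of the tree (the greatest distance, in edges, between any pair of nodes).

5

BFS from 11 reaches 5 last, at distance 5; BFS from 5 confirms no node is farther.
Path: 11–3–10–8–4–5.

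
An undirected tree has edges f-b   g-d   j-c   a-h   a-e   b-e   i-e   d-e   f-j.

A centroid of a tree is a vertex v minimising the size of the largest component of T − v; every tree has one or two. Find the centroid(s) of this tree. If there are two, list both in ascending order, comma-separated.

e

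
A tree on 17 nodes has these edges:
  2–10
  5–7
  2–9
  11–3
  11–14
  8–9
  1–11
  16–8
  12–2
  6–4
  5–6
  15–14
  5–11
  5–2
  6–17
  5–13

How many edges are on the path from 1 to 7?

The path is 1 – 11 – 5 – 7, which has 3 edges.

3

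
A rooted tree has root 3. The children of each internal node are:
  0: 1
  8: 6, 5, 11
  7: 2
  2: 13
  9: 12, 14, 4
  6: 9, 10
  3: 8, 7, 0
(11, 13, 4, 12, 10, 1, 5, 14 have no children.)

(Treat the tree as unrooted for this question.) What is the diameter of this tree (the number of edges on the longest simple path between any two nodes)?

7

A longest path is 13–2–7–3–8–6–9–12, with 7 edges.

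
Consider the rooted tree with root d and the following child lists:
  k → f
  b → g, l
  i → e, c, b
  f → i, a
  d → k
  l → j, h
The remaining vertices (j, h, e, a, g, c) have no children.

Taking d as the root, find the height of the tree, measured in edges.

j sits deepest: d – k – f – i – b – l – j — 6 edges from the root.

6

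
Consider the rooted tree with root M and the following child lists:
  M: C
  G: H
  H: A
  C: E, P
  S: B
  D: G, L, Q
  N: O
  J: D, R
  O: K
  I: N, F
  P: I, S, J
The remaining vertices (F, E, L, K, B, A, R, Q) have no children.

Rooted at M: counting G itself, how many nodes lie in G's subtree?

3

G's subtree: {G, H, A}, size 3.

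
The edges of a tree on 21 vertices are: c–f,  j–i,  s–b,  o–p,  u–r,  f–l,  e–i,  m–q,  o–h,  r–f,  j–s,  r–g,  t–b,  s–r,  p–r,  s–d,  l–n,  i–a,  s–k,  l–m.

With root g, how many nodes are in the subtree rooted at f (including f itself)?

6

The subtree rooted at f contains: f, l, c, m, n, q — 6 nodes.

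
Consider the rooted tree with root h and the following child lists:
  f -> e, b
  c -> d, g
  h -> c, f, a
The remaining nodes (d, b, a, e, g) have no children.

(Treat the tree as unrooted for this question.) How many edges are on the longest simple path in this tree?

BFS from d reaches b last, at distance 4; BFS from b confirms no node is farther.
Path: d-c-h-f-b.

4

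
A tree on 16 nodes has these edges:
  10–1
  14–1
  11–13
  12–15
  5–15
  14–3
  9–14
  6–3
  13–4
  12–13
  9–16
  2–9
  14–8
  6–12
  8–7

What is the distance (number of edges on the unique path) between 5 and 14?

5

5 – 15 – 12 – 6 – 3 – 14: 5 edges.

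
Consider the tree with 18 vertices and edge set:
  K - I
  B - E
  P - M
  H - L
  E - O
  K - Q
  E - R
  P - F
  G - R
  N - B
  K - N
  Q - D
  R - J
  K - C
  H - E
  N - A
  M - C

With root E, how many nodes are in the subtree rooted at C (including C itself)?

C's subtree: {C, M, P, F}, size 4.

4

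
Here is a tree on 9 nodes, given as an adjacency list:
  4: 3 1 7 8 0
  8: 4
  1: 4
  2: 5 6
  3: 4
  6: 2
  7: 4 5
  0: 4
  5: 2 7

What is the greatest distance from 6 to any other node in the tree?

5

A farthest node from 6 is 0 (1, 3, 8 also at distance 5).
The path 6-2-5-7-4-0 has 5 edges.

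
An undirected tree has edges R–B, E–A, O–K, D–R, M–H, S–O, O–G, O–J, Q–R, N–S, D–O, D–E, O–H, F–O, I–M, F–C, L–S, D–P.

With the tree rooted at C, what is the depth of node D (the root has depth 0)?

3

Climbing from D to the root: D → O → F → C. That's 3 steps.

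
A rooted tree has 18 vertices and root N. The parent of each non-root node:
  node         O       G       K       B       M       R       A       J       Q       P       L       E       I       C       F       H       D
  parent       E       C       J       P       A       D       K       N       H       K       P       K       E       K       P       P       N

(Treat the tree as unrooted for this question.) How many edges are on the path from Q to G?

The path is Q - H - P - K - C - G, which has 5 edges.

5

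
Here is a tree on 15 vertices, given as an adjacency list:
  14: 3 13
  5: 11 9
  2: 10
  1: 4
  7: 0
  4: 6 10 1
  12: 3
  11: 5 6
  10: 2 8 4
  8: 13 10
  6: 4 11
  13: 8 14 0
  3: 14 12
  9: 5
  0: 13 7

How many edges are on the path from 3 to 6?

6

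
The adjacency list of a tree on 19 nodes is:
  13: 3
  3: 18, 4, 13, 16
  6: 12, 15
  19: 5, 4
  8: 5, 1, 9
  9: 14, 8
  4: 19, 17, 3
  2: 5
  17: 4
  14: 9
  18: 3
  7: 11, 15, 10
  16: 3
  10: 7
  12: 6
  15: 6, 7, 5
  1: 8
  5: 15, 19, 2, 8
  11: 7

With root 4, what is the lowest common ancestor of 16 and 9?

4

16's ancestor chain is 16, 3, 4 and 9's is 9, 8, 5, 19, 4; they first meet at 4.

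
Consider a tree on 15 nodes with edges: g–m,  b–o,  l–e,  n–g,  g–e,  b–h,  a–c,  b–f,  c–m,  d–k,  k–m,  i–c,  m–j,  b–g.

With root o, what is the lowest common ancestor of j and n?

g

Path j→root: j m g b o; path n→root: n g b o.
First common node: g.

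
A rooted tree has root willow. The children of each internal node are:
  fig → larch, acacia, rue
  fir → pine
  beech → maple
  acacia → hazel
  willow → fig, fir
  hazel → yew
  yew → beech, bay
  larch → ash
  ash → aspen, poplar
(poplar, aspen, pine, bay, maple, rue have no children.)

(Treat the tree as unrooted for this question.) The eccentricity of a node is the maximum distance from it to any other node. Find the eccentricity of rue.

6

The node farthest from rue is maple, via rue – fig – acacia – hazel – yew – beech – maple — 6 edges.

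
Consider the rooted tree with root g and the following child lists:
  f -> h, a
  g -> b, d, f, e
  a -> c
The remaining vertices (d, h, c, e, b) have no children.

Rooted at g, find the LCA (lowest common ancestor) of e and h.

Ancestors of e (toward the root): e, g.
Ancestors of h: h, f, g.
The deepest node appearing in both lists is g.

g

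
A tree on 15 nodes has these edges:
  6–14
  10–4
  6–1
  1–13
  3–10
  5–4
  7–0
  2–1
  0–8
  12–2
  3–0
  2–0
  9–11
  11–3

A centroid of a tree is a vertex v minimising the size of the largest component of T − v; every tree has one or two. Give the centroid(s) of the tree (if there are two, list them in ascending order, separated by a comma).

0

Removing 0 splits the tree into components of sizes 6, 6, 1, 1; the largest is 6 ≤ ⌊15/2⌋ = 7.
Every other node leaves some component of size > 7, so the centroid is unique.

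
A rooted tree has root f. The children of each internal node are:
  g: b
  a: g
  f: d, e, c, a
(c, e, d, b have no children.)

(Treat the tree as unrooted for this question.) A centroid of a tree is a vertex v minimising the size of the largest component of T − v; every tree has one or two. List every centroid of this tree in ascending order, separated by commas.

f

Delete f: the remaining components have sizes 3, 1, 1, 1. Max 3 ≤ 3, so f is a centroid.
Every other node leaves some component of size > 3, so the centroid is unique.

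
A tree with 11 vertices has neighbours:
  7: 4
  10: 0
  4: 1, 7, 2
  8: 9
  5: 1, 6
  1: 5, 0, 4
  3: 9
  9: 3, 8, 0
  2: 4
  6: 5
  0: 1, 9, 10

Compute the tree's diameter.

5

BFS from 7 reaches 8 last, at distance 5; BFS from 8 confirms no node is farther.
Path: 7 – 4 – 1 – 0 – 9 – 8.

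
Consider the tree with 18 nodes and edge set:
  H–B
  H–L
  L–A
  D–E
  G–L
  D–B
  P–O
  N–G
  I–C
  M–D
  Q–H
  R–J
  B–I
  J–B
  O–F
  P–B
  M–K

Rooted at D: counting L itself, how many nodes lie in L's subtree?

4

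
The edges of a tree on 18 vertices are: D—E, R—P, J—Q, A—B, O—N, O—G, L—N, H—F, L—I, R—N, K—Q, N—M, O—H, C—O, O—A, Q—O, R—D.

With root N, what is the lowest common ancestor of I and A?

Ancestors of I (toward the root): I, L, N.
Ancestors of A: A, O, N.
The deepest node appearing in both lists is N.

N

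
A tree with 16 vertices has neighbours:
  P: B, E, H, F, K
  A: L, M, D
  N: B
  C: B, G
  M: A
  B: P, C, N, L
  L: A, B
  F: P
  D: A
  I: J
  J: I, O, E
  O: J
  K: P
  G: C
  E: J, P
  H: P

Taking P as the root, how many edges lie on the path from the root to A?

3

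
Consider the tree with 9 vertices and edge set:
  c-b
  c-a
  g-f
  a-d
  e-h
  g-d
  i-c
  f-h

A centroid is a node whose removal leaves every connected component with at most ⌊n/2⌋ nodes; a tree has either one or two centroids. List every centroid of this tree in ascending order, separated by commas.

Removing d splits the tree into components of sizes 4, 4; the largest is 4 ≤ ⌊9/2⌋ = 4.
No neighbour of d does as well, so d is the unique centroid.

d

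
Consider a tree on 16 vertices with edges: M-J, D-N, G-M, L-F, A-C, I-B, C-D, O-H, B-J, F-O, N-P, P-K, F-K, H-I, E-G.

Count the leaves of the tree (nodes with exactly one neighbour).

Exactly 3 nodes have a single neighbour: A, E, L.

3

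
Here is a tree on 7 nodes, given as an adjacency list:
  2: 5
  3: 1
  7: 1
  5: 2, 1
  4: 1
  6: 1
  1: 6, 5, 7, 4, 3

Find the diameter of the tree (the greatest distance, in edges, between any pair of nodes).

3

Starting from 3, a farthest node is 2 at distance 3.
One longest path: 3 – 1 – 5 – 2.
So the diameter is 3.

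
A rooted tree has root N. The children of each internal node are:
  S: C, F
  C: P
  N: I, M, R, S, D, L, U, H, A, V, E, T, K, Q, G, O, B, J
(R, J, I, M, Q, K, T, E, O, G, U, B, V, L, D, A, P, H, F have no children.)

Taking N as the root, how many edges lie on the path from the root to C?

2

Climbing from C to the root: C–S–N. That's 2 steps.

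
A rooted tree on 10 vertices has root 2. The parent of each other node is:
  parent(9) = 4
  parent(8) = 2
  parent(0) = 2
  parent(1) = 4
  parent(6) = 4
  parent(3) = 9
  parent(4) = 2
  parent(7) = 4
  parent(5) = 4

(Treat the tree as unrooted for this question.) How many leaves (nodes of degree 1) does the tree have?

7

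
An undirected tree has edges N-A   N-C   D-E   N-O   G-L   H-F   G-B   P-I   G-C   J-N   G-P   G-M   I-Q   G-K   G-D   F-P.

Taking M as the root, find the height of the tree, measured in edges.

The longest root-to-leaf path is M–G–C–N–O (4 edges).

4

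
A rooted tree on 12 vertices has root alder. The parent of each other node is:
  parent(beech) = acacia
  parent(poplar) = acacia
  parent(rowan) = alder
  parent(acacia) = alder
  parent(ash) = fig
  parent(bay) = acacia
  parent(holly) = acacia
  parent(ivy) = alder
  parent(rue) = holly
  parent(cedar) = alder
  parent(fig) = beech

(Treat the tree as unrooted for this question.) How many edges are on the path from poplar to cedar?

3

Walking from poplar: poplar - acacia - alder - cedar. Length 3.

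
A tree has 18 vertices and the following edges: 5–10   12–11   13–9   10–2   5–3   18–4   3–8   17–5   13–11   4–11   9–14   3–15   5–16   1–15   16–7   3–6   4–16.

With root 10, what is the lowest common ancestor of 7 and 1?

7's ancestor chain is 7, 16, 5, 10 and 1's is 1, 15, 3, 5, 10; they first meet at 5.

5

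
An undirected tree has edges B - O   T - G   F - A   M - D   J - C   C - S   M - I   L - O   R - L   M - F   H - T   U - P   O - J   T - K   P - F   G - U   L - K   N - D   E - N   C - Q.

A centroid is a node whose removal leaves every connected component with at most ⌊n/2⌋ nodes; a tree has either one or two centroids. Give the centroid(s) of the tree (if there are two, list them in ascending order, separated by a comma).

T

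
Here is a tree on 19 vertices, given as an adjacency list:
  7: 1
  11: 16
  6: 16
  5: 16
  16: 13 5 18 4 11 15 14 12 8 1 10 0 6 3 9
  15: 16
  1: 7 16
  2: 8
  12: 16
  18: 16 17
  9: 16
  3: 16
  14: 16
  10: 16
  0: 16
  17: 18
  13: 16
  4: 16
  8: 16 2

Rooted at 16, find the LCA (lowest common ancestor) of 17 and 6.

17's ancestor chain is 17, 18, 16 and 6's is 6, 16; they first meet at 16.

16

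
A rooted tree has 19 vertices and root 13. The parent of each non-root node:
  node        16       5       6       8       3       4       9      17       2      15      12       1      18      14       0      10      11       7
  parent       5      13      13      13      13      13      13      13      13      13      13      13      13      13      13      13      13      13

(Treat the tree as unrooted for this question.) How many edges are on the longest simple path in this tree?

A longest path is 16 – 5 – 13 – 7, with 3 edges.

3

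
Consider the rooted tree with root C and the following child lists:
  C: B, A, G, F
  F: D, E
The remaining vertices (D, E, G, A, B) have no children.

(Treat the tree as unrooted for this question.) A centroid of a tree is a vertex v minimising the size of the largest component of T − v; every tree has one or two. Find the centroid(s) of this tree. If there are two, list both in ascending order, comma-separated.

C

If C is removed the pieces have sizes 3, 1, 1, 1, all ≤ ⌊7/2⌋ = 3.
Every other node leaves some component of size > 3, so the centroid is unique.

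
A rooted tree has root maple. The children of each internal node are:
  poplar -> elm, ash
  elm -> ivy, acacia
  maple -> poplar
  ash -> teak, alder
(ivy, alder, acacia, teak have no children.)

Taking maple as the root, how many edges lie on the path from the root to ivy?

3

maple → poplar → elm → ivy — 3 edges.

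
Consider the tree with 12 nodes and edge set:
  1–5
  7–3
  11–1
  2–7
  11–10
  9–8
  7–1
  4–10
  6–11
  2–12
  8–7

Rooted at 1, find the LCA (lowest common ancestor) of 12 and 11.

Path 12→root: 12 2 7 1; path 11→root: 11 1.
First common node: 1.

1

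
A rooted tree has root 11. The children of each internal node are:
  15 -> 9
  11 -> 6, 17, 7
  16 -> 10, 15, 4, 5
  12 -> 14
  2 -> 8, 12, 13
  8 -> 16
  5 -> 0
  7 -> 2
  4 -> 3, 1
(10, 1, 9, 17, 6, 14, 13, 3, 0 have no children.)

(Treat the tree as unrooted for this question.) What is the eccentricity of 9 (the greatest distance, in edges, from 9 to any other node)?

7

A farthest node from 9 is 6 (17 also at distance 7).
The path 9-15-16-8-2-7-11-6 has 7 edges.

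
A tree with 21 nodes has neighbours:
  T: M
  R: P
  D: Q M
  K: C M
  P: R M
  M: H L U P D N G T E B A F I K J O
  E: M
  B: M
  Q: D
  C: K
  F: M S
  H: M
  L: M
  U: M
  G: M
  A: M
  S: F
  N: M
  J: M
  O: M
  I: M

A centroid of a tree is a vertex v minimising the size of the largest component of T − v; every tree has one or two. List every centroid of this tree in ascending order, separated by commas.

M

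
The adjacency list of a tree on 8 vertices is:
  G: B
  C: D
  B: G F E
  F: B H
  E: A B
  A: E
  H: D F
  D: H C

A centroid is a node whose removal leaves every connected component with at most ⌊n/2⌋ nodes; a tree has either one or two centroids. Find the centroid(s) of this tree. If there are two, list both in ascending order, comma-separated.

B, F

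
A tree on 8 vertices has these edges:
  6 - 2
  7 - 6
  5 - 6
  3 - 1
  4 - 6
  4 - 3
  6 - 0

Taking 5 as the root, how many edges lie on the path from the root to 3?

3

Climbing from 3 to the root: 3 – 4 – 6 – 5. That's 3 steps.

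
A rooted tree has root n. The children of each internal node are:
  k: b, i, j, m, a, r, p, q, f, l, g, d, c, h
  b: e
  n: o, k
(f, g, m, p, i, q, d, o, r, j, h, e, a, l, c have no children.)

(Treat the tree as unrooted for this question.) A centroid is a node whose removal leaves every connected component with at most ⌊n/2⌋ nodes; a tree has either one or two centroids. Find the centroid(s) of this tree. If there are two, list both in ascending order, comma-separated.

k

Delete k: the remaining components have sizes 2, 2, 1, 1, 1, 1, 1, 1, 1, 1, 1, 1, 1, 1, 1. Max 2 ≤ 9, so k is a centroid.
Every other node leaves some component of size > 9, so the centroid is unique.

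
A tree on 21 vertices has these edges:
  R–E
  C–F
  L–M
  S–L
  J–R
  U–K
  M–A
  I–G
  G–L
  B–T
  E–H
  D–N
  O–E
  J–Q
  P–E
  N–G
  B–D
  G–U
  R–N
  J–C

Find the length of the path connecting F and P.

5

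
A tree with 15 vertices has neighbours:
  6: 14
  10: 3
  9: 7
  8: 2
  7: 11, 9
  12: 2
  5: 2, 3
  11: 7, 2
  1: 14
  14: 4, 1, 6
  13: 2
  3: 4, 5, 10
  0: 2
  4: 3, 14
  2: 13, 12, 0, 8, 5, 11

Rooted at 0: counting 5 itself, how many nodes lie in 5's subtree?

7

5's subtree: {5, 3, 4, 10, 14, 6, 1}, size 7.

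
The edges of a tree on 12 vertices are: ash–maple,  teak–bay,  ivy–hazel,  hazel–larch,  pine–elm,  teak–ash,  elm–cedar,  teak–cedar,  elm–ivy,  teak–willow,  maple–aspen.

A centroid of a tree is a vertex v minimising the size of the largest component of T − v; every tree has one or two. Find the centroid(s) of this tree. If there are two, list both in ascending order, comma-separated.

Delete cedar: the remaining components have sizes 6, 5. Max 6 ≤ 6, so cedar is a centroid.
teak is adjacent to cedar and is also a centroid (the largest component after removing it is likewise 6).

cedar, teak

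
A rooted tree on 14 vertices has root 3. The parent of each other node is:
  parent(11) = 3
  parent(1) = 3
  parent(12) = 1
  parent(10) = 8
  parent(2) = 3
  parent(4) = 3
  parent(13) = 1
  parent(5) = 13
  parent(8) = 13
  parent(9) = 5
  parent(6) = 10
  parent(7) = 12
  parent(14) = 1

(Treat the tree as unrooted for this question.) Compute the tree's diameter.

6

Starting from 6, a farthest node is 11 at distance 6.
One longest path: 6 – 10 – 8 – 13 – 1 – 3 – 11.
So the diameter is 6.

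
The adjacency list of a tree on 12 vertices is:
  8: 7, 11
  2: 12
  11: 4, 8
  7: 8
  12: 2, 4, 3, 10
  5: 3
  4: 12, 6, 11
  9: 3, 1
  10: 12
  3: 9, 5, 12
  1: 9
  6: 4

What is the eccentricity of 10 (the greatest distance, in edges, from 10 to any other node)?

Distances from 10 peak at 5, attained at 7.
10 – 12 – 4 – 11 – 8 – 7

5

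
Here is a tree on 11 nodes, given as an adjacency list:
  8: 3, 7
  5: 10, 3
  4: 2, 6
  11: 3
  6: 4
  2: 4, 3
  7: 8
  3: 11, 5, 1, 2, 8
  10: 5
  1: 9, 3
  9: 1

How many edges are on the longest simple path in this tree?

5

BFS from 6 reaches 7 last, at distance 5; BFS from 7 confirms no node is farther.
Path: 6-4-2-3-8-7.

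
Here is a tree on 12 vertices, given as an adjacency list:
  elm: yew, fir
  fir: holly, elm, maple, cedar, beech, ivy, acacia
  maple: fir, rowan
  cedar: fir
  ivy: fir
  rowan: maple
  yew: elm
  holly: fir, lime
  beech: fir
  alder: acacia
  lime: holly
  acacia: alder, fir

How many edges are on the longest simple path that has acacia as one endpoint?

3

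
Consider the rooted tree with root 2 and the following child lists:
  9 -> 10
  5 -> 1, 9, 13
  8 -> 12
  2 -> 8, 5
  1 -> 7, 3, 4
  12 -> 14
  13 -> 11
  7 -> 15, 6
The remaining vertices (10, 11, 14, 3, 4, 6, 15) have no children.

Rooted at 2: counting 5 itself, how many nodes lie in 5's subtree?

Descendants of 5 (including itself): 5, 9, 1, 13, 10, 4, 7, 3, 11, 15, 6. That's 11.

11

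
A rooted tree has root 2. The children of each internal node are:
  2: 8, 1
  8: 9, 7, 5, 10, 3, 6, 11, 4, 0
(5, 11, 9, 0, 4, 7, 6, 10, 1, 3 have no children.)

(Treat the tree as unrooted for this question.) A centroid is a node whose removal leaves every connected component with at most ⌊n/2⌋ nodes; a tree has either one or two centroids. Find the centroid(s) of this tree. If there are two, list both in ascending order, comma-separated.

8

If 8 is removed the pieces have sizes 2, 1, 1, 1, 1, 1, 1, 1, 1, 1, all ≤ ⌊12/2⌋ = 6.
No neighbour of 8 does as well, so 8 is the unique centroid.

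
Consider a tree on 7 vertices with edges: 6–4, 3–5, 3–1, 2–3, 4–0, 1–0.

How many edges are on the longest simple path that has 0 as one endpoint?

A farthest node from 0 is 2 (5 also at distance 3).
The path 0 – 1 – 3 – 2 has 3 edges.

3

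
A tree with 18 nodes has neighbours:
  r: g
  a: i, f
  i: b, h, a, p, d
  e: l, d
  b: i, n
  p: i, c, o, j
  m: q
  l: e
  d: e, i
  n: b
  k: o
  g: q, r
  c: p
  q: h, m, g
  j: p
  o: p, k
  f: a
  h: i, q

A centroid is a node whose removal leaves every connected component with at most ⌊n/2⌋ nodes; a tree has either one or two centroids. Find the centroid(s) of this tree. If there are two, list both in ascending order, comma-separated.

i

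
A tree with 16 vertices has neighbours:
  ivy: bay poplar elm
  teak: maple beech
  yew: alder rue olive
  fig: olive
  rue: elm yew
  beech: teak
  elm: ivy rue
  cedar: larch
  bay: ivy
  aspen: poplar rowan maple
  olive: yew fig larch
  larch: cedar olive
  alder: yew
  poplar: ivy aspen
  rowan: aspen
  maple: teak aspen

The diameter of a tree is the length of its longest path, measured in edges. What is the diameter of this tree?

Starting from beech, a farthest node is cedar at distance 11.
One longest path: beech-teak-maple-aspen-poplar-ivy-elm-rue-yew-olive-larch-cedar.
So the diameter is 11.

11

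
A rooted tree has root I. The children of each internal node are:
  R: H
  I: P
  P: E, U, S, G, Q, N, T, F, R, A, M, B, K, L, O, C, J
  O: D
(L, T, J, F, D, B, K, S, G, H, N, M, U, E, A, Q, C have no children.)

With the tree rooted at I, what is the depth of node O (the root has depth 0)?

Climbing from O to the root: O – P – I. That's 2 steps.

2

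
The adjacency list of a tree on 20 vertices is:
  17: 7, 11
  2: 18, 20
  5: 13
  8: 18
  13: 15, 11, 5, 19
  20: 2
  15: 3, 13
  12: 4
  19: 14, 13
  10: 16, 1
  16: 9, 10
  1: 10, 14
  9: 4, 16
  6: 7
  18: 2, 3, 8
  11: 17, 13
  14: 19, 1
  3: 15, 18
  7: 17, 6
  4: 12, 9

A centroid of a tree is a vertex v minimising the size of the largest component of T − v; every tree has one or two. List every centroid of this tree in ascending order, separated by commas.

Removing 13 splits the tree into components of sizes 8, 6, 4, 1; the largest is 8 ≤ ⌊20/2⌋ = 10.
Every other node leaves some component of size > 10, so the centroid is unique.

13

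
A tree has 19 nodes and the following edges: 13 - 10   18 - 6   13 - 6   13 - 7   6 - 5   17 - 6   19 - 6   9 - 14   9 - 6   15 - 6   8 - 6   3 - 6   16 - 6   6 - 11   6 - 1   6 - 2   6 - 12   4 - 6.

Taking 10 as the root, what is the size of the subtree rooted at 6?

16

The subtree rooted at 6 contains: 6, 9, 5, 16, 18, 3, 2, 12, 8, 17, 19, 11, 1, 15, 4, 14 — 16 nodes.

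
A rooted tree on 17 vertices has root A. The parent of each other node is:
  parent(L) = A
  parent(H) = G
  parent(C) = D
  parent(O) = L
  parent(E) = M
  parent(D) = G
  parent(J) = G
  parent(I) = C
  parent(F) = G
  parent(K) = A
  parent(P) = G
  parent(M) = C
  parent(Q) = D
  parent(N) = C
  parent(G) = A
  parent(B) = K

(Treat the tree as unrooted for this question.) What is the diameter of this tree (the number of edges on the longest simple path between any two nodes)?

A longest path is B-K-A-G-D-C-M-E, with 7 edges.

7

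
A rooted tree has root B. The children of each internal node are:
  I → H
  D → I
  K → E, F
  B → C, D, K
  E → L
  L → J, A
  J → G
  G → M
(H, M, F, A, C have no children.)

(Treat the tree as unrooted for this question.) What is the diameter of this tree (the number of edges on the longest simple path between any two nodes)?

BFS from M reaches H last, at distance 9; BFS from H confirms no node is farther.
Path: M-G-J-L-E-K-B-D-I-H.

9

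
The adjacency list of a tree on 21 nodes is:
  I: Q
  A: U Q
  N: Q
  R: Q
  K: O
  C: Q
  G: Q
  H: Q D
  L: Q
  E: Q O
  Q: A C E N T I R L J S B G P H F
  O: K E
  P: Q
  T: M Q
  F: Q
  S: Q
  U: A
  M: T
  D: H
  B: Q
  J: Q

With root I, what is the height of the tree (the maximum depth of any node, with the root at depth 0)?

4

The longest root-to-leaf path is I–Q–E–O–K (4 edges).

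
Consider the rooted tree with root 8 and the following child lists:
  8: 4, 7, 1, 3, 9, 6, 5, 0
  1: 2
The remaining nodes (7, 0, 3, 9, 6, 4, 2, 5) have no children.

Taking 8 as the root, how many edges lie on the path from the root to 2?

2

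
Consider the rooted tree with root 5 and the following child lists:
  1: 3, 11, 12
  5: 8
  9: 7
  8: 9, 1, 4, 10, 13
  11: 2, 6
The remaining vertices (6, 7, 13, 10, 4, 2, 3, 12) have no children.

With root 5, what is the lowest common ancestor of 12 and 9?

Path 12→root: 12 1 8 5; path 9→root: 9 8 5.
First common node: 8.

8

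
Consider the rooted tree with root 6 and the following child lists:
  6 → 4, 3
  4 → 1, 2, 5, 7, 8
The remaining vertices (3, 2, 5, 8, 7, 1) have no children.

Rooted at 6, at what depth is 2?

Climbing from 2 to the root: 2–4–6. That's 2 steps.

2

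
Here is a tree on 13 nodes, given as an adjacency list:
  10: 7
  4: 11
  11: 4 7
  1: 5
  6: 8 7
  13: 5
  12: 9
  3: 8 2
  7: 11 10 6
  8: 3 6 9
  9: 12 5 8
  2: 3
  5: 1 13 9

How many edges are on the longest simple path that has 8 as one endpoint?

4

A farthest node from 8 is 4.
The path 8-6-7-11-4 has 4 edges.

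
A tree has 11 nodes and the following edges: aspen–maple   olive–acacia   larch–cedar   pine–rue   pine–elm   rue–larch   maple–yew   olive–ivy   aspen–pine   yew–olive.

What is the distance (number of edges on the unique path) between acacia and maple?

3

Walking from acacia: acacia–olive–yew–maple. Length 3.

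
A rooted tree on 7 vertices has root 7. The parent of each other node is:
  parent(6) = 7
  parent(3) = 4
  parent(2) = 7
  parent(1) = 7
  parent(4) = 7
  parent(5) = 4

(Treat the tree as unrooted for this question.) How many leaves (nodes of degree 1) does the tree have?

5

The leaves are 1, 2, 3, 5, 6.
That is 5 leaves.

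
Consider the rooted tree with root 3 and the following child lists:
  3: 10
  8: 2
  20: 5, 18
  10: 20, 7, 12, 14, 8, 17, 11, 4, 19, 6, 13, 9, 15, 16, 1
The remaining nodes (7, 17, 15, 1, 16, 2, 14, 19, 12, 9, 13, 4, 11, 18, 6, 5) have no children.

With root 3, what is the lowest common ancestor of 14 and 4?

10

14's ancestor chain is 14, 10, 3 and 4's is 4, 10, 3; they first meet at 10.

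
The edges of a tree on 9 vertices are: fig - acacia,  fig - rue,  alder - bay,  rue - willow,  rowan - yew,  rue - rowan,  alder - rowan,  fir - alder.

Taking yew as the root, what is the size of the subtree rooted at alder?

Descendants of alder (including itself): alder, fir, bay. That's 3.

3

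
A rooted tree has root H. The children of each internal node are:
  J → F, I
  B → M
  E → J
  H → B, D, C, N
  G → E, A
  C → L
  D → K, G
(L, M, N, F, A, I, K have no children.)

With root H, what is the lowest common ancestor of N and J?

Path N→root: N H; path J→root: J E G D H.
First common node: H.

H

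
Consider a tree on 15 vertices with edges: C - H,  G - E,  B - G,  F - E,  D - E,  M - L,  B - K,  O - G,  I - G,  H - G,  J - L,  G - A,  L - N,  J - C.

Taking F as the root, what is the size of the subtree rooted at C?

The subtree rooted at C contains: C, J, L, N, M — 5 nodes.

5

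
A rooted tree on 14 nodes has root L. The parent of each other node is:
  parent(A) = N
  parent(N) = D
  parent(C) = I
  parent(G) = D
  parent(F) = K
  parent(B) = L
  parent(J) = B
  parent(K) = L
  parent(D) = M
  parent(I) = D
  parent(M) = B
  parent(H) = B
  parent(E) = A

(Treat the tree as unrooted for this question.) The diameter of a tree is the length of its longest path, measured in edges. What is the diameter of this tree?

8

Starting from F, a farthest node is E at distance 8.
One longest path: F - K - L - B - M - D - N - A - E.
So the diameter is 8.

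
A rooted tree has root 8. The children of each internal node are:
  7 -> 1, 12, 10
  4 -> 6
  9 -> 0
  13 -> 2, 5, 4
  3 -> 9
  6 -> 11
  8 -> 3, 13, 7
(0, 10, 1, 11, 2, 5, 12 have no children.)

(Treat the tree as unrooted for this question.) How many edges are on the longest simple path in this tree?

A longest path is 11 – 6 – 4 – 13 – 8 – 3 – 9 – 0, with 7 edges.

7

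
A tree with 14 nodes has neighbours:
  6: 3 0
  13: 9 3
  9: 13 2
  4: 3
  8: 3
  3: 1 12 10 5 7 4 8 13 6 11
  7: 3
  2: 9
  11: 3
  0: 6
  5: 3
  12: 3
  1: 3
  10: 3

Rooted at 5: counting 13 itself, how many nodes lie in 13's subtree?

The subtree rooted at 13 contains: 13, 9, 2 — 3 nodes.

3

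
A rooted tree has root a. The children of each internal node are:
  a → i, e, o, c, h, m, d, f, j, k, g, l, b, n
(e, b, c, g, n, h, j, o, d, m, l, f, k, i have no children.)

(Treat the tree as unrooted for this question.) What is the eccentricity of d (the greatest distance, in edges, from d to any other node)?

A farthest node from d is b (f, k, h, m, c, o, e, n, j, l, i, g also at distance 2).
The path d–a–b has 2 edges.

2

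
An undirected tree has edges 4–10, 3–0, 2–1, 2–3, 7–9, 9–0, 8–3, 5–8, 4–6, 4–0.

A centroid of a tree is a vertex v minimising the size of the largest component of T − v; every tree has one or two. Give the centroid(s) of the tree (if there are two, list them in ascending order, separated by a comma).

0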